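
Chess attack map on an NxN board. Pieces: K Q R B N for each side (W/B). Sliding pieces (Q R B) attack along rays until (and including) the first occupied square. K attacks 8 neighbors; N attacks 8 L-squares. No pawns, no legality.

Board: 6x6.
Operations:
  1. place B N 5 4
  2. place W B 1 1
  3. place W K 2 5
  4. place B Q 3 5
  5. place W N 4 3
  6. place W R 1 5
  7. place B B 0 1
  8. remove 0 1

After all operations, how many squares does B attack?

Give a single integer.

Answer: 15

Derivation:
Op 1: place BN@(5,4)
Op 2: place WB@(1,1)
Op 3: place WK@(2,5)
Op 4: place BQ@(3,5)
Op 5: place WN@(4,3)
Op 6: place WR@(1,5)
Op 7: place BB@(0,1)
Op 8: remove (0,1)
Per-piece attacks for B:
  BQ@(3,5): attacks (3,4) (3,3) (3,2) (3,1) (3,0) (4,5) (5,5) (2,5) (4,4) (5,3) (2,4) (1,3) (0,2) [ray(-1,0) blocked at (2,5)]
  BN@(5,4): attacks (3,5) (4,2) (3,3)
Union (15 distinct): (0,2) (1,3) (2,4) (2,5) (3,0) (3,1) (3,2) (3,3) (3,4) (3,5) (4,2) (4,4) (4,5) (5,3) (5,5)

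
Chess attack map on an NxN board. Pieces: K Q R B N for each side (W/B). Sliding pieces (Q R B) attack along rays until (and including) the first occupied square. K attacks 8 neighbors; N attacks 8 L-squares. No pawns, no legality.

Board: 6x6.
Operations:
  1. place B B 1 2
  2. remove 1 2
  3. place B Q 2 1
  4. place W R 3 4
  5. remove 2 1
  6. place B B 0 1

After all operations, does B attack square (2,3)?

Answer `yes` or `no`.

Answer: yes

Derivation:
Op 1: place BB@(1,2)
Op 2: remove (1,2)
Op 3: place BQ@(2,1)
Op 4: place WR@(3,4)
Op 5: remove (2,1)
Op 6: place BB@(0,1)
Per-piece attacks for B:
  BB@(0,1): attacks (1,2) (2,3) (3,4) (1,0) [ray(1,1) blocked at (3,4)]
B attacks (2,3): yes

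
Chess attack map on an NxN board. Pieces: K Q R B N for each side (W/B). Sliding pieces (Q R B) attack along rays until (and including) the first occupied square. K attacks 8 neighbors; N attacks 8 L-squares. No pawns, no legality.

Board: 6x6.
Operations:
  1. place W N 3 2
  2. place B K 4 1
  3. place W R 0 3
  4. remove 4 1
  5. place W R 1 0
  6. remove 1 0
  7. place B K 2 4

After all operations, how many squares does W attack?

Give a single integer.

Answer: 16

Derivation:
Op 1: place WN@(3,2)
Op 2: place BK@(4,1)
Op 3: place WR@(0,3)
Op 4: remove (4,1)
Op 5: place WR@(1,0)
Op 6: remove (1,0)
Op 7: place BK@(2,4)
Per-piece attacks for W:
  WR@(0,3): attacks (0,4) (0,5) (0,2) (0,1) (0,0) (1,3) (2,3) (3,3) (4,3) (5,3)
  WN@(3,2): attacks (4,4) (5,3) (2,4) (1,3) (4,0) (5,1) (2,0) (1,1)
Union (16 distinct): (0,0) (0,1) (0,2) (0,4) (0,5) (1,1) (1,3) (2,0) (2,3) (2,4) (3,3) (4,0) (4,3) (4,4) (5,1) (5,3)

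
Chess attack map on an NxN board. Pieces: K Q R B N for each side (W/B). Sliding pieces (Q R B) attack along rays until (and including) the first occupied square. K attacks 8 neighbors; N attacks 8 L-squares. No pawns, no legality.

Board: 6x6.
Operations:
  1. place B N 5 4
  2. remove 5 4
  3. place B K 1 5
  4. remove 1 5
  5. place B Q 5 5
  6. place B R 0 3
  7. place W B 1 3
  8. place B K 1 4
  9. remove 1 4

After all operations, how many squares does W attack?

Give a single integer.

Op 1: place BN@(5,4)
Op 2: remove (5,4)
Op 3: place BK@(1,5)
Op 4: remove (1,5)
Op 5: place BQ@(5,5)
Op 6: place BR@(0,3)
Op 7: place WB@(1,3)
Op 8: place BK@(1,4)
Op 9: remove (1,4)
Per-piece attacks for W:
  WB@(1,3): attacks (2,4) (3,5) (2,2) (3,1) (4,0) (0,4) (0,2)
Union (7 distinct): (0,2) (0,4) (2,2) (2,4) (3,1) (3,5) (4,0)

Answer: 7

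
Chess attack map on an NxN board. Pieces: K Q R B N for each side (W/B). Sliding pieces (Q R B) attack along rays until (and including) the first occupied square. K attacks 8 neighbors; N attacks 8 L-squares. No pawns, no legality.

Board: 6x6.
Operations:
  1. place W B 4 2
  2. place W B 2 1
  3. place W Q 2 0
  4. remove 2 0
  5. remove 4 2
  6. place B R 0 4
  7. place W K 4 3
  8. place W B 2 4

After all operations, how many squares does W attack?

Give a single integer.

Answer: 18

Derivation:
Op 1: place WB@(4,2)
Op 2: place WB@(2,1)
Op 3: place WQ@(2,0)
Op 4: remove (2,0)
Op 5: remove (4,2)
Op 6: place BR@(0,4)
Op 7: place WK@(4,3)
Op 8: place WB@(2,4)
Per-piece attacks for W:
  WB@(2,1): attacks (3,2) (4,3) (3,0) (1,2) (0,3) (1,0) [ray(1,1) blocked at (4,3)]
  WB@(2,4): attacks (3,5) (3,3) (4,2) (5,1) (1,5) (1,3) (0,2)
  WK@(4,3): attacks (4,4) (4,2) (5,3) (3,3) (5,4) (5,2) (3,4) (3,2)
Union (18 distinct): (0,2) (0,3) (1,0) (1,2) (1,3) (1,5) (3,0) (3,2) (3,3) (3,4) (3,5) (4,2) (4,3) (4,4) (5,1) (5,2) (5,3) (5,4)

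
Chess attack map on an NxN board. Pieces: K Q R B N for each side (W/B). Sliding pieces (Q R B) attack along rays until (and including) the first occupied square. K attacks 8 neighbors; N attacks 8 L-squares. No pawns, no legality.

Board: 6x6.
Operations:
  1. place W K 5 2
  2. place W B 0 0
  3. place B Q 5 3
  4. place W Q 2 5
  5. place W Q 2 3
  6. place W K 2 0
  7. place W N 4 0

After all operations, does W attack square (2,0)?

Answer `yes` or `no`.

Op 1: place WK@(5,2)
Op 2: place WB@(0,0)
Op 3: place BQ@(5,3)
Op 4: place WQ@(2,5)
Op 5: place WQ@(2,3)
Op 6: place WK@(2,0)
Op 7: place WN@(4,0)
Per-piece attacks for W:
  WB@(0,0): attacks (1,1) (2,2) (3,3) (4,4) (5,5)
  WK@(2,0): attacks (2,1) (3,0) (1,0) (3,1) (1,1)
  WQ@(2,3): attacks (2,4) (2,5) (2,2) (2,1) (2,0) (3,3) (4,3) (5,3) (1,3) (0,3) (3,4) (4,5) (3,2) (4,1) (5,0) (1,4) (0,5) (1,2) (0,1) [ray(0,1) blocked at (2,5); ray(0,-1) blocked at (2,0); ray(1,0) blocked at (5,3)]
  WQ@(2,5): attacks (2,4) (2,3) (3,5) (4,5) (5,5) (1,5) (0,5) (3,4) (4,3) (5,2) (1,4) (0,3) [ray(0,-1) blocked at (2,3); ray(1,-1) blocked at (5,2)]
  WN@(4,0): attacks (5,2) (3,2) (2,1)
  WK@(5,2): attacks (5,3) (5,1) (4,2) (4,3) (4,1)
W attacks (2,0): yes

Answer: yes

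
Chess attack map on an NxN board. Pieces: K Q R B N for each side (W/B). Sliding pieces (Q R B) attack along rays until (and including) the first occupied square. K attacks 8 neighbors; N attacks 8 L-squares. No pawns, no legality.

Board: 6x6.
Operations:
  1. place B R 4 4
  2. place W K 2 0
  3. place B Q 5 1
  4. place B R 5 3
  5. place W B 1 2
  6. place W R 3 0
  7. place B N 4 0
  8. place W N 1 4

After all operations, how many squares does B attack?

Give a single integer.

Answer: 24

Derivation:
Op 1: place BR@(4,4)
Op 2: place WK@(2,0)
Op 3: place BQ@(5,1)
Op 4: place BR@(5,3)
Op 5: place WB@(1,2)
Op 6: place WR@(3,0)
Op 7: place BN@(4,0)
Op 8: place WN@(1,4)
Per-piece attacks for B:
  BN@(4,0): attacks (5,2) (3,2) (2,1)
  BR@(4,4): attacks (4,5) (4,3) (4,2) (4,1) (4,0) (5,4) (3,4) (2,4) (1,4) [ray(0,-1) blocked at (4,0); ray(-1,0) blocked at (1,4)]
  BQ@(5,1): attacks (5,2) (5,3) (5,0) (4,1) (3,1) (2,1) (1,1) (0,1) (4,2) (3,3) (2,4) (1,5) (4,0) [ray(0,1) blocked at (5,3); ray(-1,-1) blocked at (4,0)]
  BR@(5,3): attacks (5,4) (5,5) (5,2) (5,1) (4,3) (3,3) (2,3) (1,3) (0,3) [ray(0,-1) blocked at (5,1)]
Union (24 distinct): (0,1) (0,3) (1,1) (1,3) (1,4) (1,5) (2,1) (2,3) (2,4) (3,1) (3,2) (3,3) (3,4) (4,0) (4,1) (4,2) (4,3) (4,5) (5,0) (5,1) (5,2) (5,3) (5,4) (5,5)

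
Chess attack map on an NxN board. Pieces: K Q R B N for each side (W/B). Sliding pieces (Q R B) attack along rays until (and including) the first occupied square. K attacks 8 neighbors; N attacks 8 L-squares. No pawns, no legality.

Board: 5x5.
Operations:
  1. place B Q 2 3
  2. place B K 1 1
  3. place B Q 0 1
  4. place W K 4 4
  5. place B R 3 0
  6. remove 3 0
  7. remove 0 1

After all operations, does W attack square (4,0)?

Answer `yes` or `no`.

Op 1: place BQ@(2,3)
Op 2: place BK@(1,1)
Op 3: place BQ@(0,1)
Op 4: place WK@(4,4)
Op 5: place BR@(3,0)
Op 6: remove (3,0)
Op 7: remove (0,1)
Per-piece attacks for W:
  WK@(4,4): attacks (4,3) (3,4) (3,3)
W attacks (4,0): no

Answer: no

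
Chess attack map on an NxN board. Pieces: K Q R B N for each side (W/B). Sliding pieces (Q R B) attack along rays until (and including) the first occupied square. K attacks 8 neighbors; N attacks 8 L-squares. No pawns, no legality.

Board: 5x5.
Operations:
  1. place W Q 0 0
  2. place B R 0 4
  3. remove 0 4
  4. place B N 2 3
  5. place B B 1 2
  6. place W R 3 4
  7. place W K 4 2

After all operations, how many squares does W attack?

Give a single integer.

Op 1: place WQ@(0,0)
Op 2: place BR@(0,4)
Op 3: remove (0,4)
Op 4: place BN@(2,3)
Op 5: place BB@(1,2)
Op 6: place WR@(3,4)
Op 7: place WK@(4,2)
Per-piece attacks for W:
  WQ@(0,0): attacks (0,1) (0,2) (0,3) (0,4) (1,0) (2,0) (3,0) (4,0) (1,1) (2,2) (3,3) (4,4)
  WR@(3,4): attacks (3,3) (3,2) (3,1) (3,0) (4,4) (2,4) (1,4) (0,4)
  WK@(4,2): attacks (4,3) (4,1) (3,2) (3,3) (3,1)
Union (18 distinct): (0,1) (0,2) (0,3) (0,4) (1,0) (1,1) (1,4) (2,0) (2,2) (2,4) (3,0) (3,1) (3,2) (3,3) (4,0) (4,1) (4,3) (4,4)

Answer: 18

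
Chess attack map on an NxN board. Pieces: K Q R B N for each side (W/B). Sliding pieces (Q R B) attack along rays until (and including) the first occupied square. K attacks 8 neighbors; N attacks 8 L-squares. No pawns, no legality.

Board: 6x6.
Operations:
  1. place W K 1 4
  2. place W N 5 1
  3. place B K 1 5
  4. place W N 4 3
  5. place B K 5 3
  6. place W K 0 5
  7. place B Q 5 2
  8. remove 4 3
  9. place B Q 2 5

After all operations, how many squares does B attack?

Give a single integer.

Answer: 26

Derivation:
Op 1: place WK@(1,4)
Op 2: place WN@(5,1)
Op 3: place BK@(1,5)
Op 4: place WN@(4,3)
Op 5: place BK@(5,3)
Op 6: place WK@(0,5)
Op 7: place BQ@(5,2)
Op 8: remove (4,3)
Op 9: place BQ@(2,5)
Per-piece attacks for B:
  BK@(1,5): attacks (1,4) (2,5) (0,5) (2,4) (0,4)
  BQ@(2,5): attacks (2,4) (2,3) (2,2) (2,1) (2,0) (3,5) (4,5) (5,5) (1,5) (3,4) (4,3) (5,2) (1,4) [ray(-1,0) blocked at (1,5); ray(1,-1) blocked at (5,2); ray(-1,-1) blocked at (1,4)]
  BQ@(5,2): attacks (5,3) (5,1) (4,2) (3,2) (2,2) (1,2) (0,2) (4,3) (3,4) (2,5) (4,1) (3,0) [ray(0,1) blocked at (5,3); ray(0,-1) blocked at (5,1); ray(-1,1) blocked at (2,5)]
  BK@(5,3): attacks (5,4) (5,2) (4,3) (4,4) (4,2)
Union (26 distinct): (0,2) (0,4) (0,5) (1,2) (1,4) (1,5) (2,0) (2,1) (2,2) (2,3) (2,4) (2,5) (3,0) (3,2) (3,4) (3,5) (4,1) (4,2) (4,3) (4,4) (4,5) (5,1) (5,2) (5,3) (5,4) (5,5)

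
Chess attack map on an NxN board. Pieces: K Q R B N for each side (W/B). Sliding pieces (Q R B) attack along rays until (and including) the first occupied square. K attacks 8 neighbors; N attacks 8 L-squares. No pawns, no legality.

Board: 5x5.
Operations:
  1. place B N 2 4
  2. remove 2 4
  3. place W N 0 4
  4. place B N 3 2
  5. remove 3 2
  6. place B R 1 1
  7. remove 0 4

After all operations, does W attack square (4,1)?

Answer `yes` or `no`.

Op 1: place BN@(2,4)
Op 2: remove (2,4)
Op 3: place WN@(0,4)
Op 4: place BN@(3,2)
Op 5: remove (3,2)
Op 6: place BR@(1,1)
Op 7: remove (0,4)
Per-piece attacks for W:
W attacks (4,1): no

Answer: no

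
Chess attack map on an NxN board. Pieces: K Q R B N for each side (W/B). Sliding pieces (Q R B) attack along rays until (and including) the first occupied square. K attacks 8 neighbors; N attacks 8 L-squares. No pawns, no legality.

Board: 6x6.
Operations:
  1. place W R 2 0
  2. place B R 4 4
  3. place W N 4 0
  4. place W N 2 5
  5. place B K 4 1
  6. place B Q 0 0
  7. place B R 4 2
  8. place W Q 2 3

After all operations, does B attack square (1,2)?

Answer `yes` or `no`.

Answer: yes

Derivation:
Op 1: place WR@(2,0)
Op 2: place BR@(4,4)
Op 3: place WN@(4,0)
Op 4: place WN@(2,5)
Op 5: place BK@(4,1)
Op 6: place BQ@(0,0)
Op 7: place BR@(4,2)
Op 8: place WQ@(2,3)
Per-piece attacks for B:
  BQ@(0,0): attacks (0,1) (0,2) (0,3) (0,4) (0,5) (1,0) (2,0) (1,1) (2,2) (3,3) (4,4) [ray(1,0) blocked at (2,0); ray(1,1) blocked at (4,4)]
  BK@(4,1): attacks (4,2) (4,0) (5,1) (3,1) (5,2) (5,0) (3,2) (3,0)
  BR@(4,2): attacks (4,3) (4,4) (4,1) (5,2) (3,2) (2,2) (1,2) (0,2) [ray(0,1) blocked at (4,4); ray(0,-1) blocked at (4,1)]
  BR@(4,4): attacks (4,5) (4,3) (4,2) (5,4) (3,4) (2,4) (1,4) (0,4) [ray(0,-1) blocked at (4,2)]
B attacks (1,2): yes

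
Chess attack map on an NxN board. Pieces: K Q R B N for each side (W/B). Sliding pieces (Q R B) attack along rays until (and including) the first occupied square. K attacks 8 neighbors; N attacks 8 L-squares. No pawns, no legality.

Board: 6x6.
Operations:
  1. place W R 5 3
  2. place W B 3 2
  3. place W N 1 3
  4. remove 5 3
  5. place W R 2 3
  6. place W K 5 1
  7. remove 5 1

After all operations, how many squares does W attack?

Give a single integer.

Answer: 18

Derivation:
Op 1: place WR@(5,3)
Op 2: place WB@(3,2)
Op 3: place WN@(1,3)
Op 4: remove (5,3)
Op 5: place WR@(2,3)
Op 6: place WK@(5,1)
Op 7: remove (5,1)
Per-piece attacks for W:
  WN@(1,3): attacks (2,5) (3,4) (0,5) (2,1) (3,2) (0,1)
  WR@(2,3): attacks (2,4) (2,5) (2,2) (2,1) (2,0) (3,3) (4,3) (5,3) (1,3) [ray(-1,0) blocked at (1,3)]
  WB@(3,2): attacks (4,3) (5,4) (4,1) (5,0) (2,3) (2,1) (1,0) [ray(-1,1) blocked at (2,3)]
Union (18 distinct): (0,1) (0,5) (1,0) (1,3) (2,0) (2,1) (2,2) (2,3) (2,4) (2,5) (3,2) (3,3) (3,4) (4,1) (4,3) (5,0) (5,3) (5,4)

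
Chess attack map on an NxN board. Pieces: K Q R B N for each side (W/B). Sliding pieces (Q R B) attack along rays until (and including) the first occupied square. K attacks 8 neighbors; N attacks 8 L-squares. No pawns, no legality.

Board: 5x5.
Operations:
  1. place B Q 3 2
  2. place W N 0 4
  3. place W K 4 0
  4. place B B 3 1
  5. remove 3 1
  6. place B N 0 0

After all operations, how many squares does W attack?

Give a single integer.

Answer: 5

Derivation:
Op 1: place BQ@(3,2)
Op 2: place WN@(0,4)
Op 3: place WK@(4,0)
Op 4: place BB@(3,1)
Op 5: remove (3,1)
Op 6: place BN@(0,0)
Per-piece attacks for W:
  WN@(0,4): attacks (1,2) (2,3)
  WK@(4,0): attacks (4,1) (3,0) (3,1)
Union (5 distinct): (1,2) (2,3) (3,0) (3,1) (4,1)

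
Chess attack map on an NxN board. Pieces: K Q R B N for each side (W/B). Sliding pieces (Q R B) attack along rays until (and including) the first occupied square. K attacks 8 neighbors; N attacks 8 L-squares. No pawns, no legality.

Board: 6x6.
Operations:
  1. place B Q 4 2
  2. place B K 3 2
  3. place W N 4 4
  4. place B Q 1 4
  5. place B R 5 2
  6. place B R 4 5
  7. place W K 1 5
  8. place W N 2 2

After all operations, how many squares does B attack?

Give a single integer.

Op 1: place BQ@(4,2)
Op 2: place BK@(3,2)
Op 3: place WN@(4,4)
Op 4: place BQ@(1,4)
Op 5: place BR@(5,2)
Op 6: place BR@(4,5)
Op 7: place WK@(1,5)
Op 8: place WN@(2,2)
Per-piece attacks for B:
  BQ@(1,4): attacks (1,5) (1,3) (1,2) (1,1) (1,0) (2,4) (3,4) (4,4) (0,4) (2,5) (2,3) (3,2) (0,5) (0,3) [ray(0,1) blocked at (1,5); ray(1,0) blocked at (4,4); ray(1,-1) blocked at (3,2)]
  BK@(3,2): attacks (3,3) (3,1) (4,2) (2,2) (4,3) (4,1) (2,3) (2,1)
  BQ@(4,2): attacks (4,3) (4,4) (4,1) (4,0) (5,2) (3,2) (5,3) (5,1) (3,3) (2,4) (1,5) (3,1) (2,0) [ray(0,1) blocked at (4,4); ray(1,0) blocked at (5,2); ray(-1,0) blocked at (3,2); ray(-1,1) blocked at (1,5)]
  BR@(4,5): attacks (4,4) (5,5) (3,5) (2,5) (1,5) [ray(0,-1) blocked at (4,4); ray(-1,0) blocked at (1,5)]
  BR@(5,2): attacks (5,3) (5,4) (5,5) (5,1) (5,0) (4,2) [ray(-1,0) blocked at (4,2)]
Union (30 distinct): (0,3) (0,4) (0,5) (1,0) (1,1) (1,2) (1,3) (1,5) (2,0) (2,1) (2,2) (2,3) (2,4) (2,5) (3,1) (3,2) (3,3) (3,4) (3,5) (4,0) (4,1) (4,2) (4,3) (4,4) (5,0) (5,1) (5,2) (5,3) (5,4) (5,5)

Answer: 30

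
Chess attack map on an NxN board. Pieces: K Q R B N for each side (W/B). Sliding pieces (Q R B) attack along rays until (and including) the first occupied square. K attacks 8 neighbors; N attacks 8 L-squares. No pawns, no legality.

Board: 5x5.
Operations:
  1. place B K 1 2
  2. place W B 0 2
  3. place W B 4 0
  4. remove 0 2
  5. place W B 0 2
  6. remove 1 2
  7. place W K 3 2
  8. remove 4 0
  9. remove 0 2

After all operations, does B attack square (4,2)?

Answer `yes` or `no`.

Op 1: place BK@(1,2)
Op 2: place WB@(0,2)
Op 3: place WB@(4,0)
Op 4: remove (0,2)
Op 5: place WB@(0,2)
Op 6: remove (1,2)
Op 7: place WK@(3,2)
Op 8: remove (4,0)
Op 9: remove (0,2)
Per-piece attacks for B:
B attacks (4,2): no

Answer: no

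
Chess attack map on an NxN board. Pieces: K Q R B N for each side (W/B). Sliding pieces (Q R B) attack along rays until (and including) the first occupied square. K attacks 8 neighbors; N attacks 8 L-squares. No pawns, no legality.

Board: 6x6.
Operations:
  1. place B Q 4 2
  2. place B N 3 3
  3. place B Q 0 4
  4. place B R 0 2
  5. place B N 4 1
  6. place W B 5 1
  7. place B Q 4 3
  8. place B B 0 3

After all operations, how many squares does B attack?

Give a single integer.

Op 1: place BQ@(4,2)
Op 2: place BN@(3,3)
Op 3: place BQ@(0,4)
Op 4: place BR@(0,2)
Op 5: place BN@(4,1)
Op 6: place WB@(5,1)
Op 7: place BQ@(4,3)
Op 8: place BB@(0,3)
Per-piece attacks for B:
  BR@(0,2): attacks (0,3) (0,1) (0,0) (1,2) (2,2) (3,2) (4,2) [ray(0,1) blocked at (0,3); ray(1,0) blocked at (4,2)]
  BB@(0,3): attacks (1,4) (2,5) (1,2) (2,1) (3,0)
  BQ@(0,4): attacks (0,5) (0,3) (1,4) (2,4) (3,4) (4,4) (5,4) (1,5) (1,3) (2,2) (3,1) (4,0) [ray(0,-1) blocked at (0,3)]
  BN@(3,3): attacks (4,5) (5,4) (2,5) (1,4) (4,1) (5,2) (2,1) (1,2)
  BN@(4,1): attacks (5,3) (3,3) (2,2) (2,0)
  BQ@(4,2): attacks (4,3) (4,1) (5,2) (3,2) (2,2) (1,2) (0,2) (5,3) (5,1) (3,3) (3,1) (2,0) [ray(0,1) blocked at (4,3); ray(0,-1) blocked at (4,1); ray(-1,0) blocked at (0,2); ray(1,-1) blocked at (5,1); ray(-1,1) blocked at (3,3)]
  BQ@(4,3): attacks (4,4) (4,5) (4,2) (5,3) (3,3) (5,4) (5,2) (3,4) (2,5) (3,2) (2,1) (1,0) [ray(0,-1) blocked at (4,2); ray(-1,0) blocked at (3,3)]
Union (30 distinct): (0,0) (0,1) (0,2) (0,3) (0,5) (1,0) (1,2) (1,3) (1,4) (1,5) (2,0) (2,1) (2,2) (2,4) (2,5) (3,0) (3,1) (3,2) (3,3) (3,4) (4,0) (4,1) (4,2) (4,3) (4,4) (4,5) (5,1) (5,2) (5,3) (5,4)

Answer: 30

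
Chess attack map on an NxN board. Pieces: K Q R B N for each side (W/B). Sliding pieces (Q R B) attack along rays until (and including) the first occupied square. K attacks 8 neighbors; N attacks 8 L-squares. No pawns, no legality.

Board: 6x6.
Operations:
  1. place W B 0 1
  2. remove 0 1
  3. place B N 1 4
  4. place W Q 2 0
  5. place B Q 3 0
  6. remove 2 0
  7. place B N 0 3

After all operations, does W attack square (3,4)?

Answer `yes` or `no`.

Op 1: place WB@(0,1)
Op 2: remove (0,1)
Op 3: place BN@(1,4)
Op 4: place WQ@(2,0)
Op 5: place BQ@(3,0)
Op 6: remove (2,0)
Op 7: place BN@(0,3)
Per-piece attacks for W:
W attacks (3,4): no

Answer: no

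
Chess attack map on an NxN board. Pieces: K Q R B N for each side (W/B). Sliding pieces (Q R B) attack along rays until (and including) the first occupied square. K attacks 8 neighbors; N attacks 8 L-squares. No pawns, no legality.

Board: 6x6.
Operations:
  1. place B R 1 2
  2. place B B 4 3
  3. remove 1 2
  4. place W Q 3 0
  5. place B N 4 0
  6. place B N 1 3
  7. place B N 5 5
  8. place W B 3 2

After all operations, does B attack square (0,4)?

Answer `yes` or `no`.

Op 1: place BR@(1,2)
Op 2: place BB@(4,3)
Op 3: remove (1,2)
Op 4: place WQ@(3,0)
Op 5: place BN@(4,0)
Op 6: place BN@(1,3)
Op 7: place BN@(5,5)
Op 8: place WB@(3,2)
Per-piece attacks for B:
  BN@(1,3): attacks (2,5) (3,4) (0,5) (2,1) (3,2) (0,1)
  BN@(4,0): attacks (5,2) (3,2) (2,1)
  BB@(4,3): attacks (5,4) (5,2) (3,4) (2,5) (3,2) [ray(-1,-1) blocked at (3,2)]
  BN@(5,5): attacks (4,3) (3,4)
B attacks (0,4): no

Answer: no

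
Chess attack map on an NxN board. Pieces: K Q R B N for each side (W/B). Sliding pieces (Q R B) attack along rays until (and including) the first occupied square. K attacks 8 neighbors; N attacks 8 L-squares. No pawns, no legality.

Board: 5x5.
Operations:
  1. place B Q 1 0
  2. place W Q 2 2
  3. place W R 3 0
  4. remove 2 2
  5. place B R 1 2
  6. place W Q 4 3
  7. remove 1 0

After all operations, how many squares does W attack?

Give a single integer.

Answer: 15

Derivation:
Op 1: place BQ@(1,0)
Op 2: place WQ@(2,2)
Op 3: place WR@(3,0)
Op 4: remove (2,2)
Op 5: place BR@(1,2)
Op 6: place WQ@(4,3)
Op 7: remove (1,0)
Per-piece attacks for W:
  WR@(3,0): attacks (3,1) (3,2) (3,3) (3,4) (4,0) (2,0) (1,0) (0,0)
  WQ@(4,3): attacks (4,4) (4,2) (4,1) (4,0) (3,3) (2,3) (1,3) (0,3) (3,4) (3,2) (2,1) (1,0)
Union (15 distinct): (0,0) (0,3) (1,0) (1,3) (2,0) (2,1) (2,3) (3,1) (3,2) (3,3) (3,4) (4,0) (4,1) (4,2) (4,4)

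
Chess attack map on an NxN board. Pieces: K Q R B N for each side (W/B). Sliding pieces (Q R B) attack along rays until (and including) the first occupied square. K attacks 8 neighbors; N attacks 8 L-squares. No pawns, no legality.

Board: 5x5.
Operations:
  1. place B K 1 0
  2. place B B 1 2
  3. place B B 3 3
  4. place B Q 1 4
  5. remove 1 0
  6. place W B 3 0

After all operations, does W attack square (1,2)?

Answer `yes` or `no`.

Op 1: place BK@(1,0)
Op 2: place BB@(1,2)
Op 3: place BB@(3,3)
Op 4: place BQ@(1,4)
Op 5: remove (1,0)
Op 6: place WB@(3,0)
Per-piece attacks for W:
  WB@(3,0): attacks (4,1) (2,1) (1,2) [ray(-1,1) blocked at (1,2)]
W attacks (1,2): yes

Answer: yes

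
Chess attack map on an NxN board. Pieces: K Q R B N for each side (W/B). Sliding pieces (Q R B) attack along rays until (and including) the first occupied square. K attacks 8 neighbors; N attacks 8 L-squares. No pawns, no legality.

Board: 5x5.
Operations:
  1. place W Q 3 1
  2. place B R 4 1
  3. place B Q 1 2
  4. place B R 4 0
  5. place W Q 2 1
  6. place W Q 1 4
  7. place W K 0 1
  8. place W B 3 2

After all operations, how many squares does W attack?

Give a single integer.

Op 1: place WQ@(3,1)
Op 2: place BR@(4,1)
Op 3: place BQ@(1,2)
Op 4: place BR@(4,0)
Op 5: place WQ@(2,1)
Op 6: place WQ@(1,4)
Op 7: place WK@(0,1)
Op 8: place WB@(3,2)
Per-piece attacks for W:
  WK@(0,1): attacks (0,2) (0,0) (1,1) (1,2) (1,0)
  WQ@(1,4): attacks (1,3) (1,2) (2,4) (3,4) (4,4) (0,4) (2,3) (3,2) (0,3) [ray(0,-1) blocked at (1,2); ray(1,-1) blocked at (3,2)]
  WQ@(2,1): attacks (2,2) (2,3) (2,4) (2,0) (3,1) (1,1) (0,1) (3,2) (3,0) (1,2) (1,0) [ray(1,0) blocked at (3,1); ray(-1,0) blocked at (0,1); ray(1,1) blocked at (3,2); ray(-1,1) blocked at (1,2)]
  WQ@(3,1): attacks (3,2) (3,0) (4,1) (2,1) (4,2) (4,0) (2,2) (1,3) (0,4) (2,0) [ray(0,1) blocked at (3,2); ray(1,0) blocked at (4,1); ray(-1,0) blocked at (2,1); ray(1,-1) blocked at (4,0)]
  WB@(3,2): attacks (4,3) (4,1) (2,3) (1,4) (2,1) [ray(1,-1) blocked at (4,1); ray(-1,1) blocked at (1,4); ray(-1,-1) blocked at (2,1)]
Union (24 distinct): (0,0) (0,1) (0,2) (0,3) (0,4) (1,0) (1,1) (1,2) (1,3) (1,4) (2,0) (2,1) (2,2) (2,3) (2,4) (3,0) (3,1) (3,2) (3,4) (4,0) (4,1) (4,2) (4,3) (4,4)

Answer: 24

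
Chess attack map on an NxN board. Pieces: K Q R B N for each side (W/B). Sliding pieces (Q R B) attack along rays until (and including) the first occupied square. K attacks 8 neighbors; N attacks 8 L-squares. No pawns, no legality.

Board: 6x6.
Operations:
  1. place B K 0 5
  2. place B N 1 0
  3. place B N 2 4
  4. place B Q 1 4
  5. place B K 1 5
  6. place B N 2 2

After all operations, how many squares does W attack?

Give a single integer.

Op 1: place BK@(0,5)
Op 2: place BN@(1,0)
Op 3: place BN@(2,4)
Op 4: place BQ@(1,4)
Op 5: place BK@(1,5)
Op 6: place BN@(2,2)
Per-piece attacks for W:
Union (0 distinct): (none)

Answer: 0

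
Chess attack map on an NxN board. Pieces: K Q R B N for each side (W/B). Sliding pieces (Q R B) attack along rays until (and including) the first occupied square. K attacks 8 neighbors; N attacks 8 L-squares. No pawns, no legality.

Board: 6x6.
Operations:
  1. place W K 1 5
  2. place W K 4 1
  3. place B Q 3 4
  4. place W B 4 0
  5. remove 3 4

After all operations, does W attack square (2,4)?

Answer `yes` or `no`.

Answer: yes

Derivation:
Op 1: place WK@(1,5)
Op 2: place WK@(4,1)
Op 3: place BQ@(3,4)
Op 4: place WB@(4,0)
Op 5: remove (3,4)
Per-piece attacks for W:
  WK@(1,5): attacks (1,4) (2,5) (0,5) (2,4) (0,4)
  WB@(4,0): attacks (5,1) (3,1) (2,2) (1,3) (0,4)
  WK@(4,1): attacks (4,2) (4,0) (5,1) (3,1) (5,2) (5,0) (3,2) (3,0)
W attacks (2,4): yes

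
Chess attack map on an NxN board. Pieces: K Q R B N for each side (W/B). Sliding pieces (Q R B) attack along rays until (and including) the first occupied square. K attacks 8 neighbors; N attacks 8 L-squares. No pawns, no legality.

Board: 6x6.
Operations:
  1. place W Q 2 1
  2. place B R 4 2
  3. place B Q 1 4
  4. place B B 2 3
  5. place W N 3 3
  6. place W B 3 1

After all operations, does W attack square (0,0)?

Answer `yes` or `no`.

Answer: no

Derivation:
Op 1: place WQ@(2,1)
Op 2: place BR@(4,2)
Op 3: place BQ@(1,4)
Op 4: place BB@(2,3)
Op 5: place WN@(3,3)
Op 6: place WB@(3,1)
Per-piece attacks for W:
  WQ@(2,1): attacks (2,2) (2,3) (2,0) (3,1) (1,1) (0,1) (3,2) (4,3) (5,4) (3,0) (1,2) (0,3) (1,0) [ray(0,1) blocked at (2,3); ray(1,0) blocked at (3,1)]
  WB@(3,1): attacks (4,2) (4,0) (2,2) (1,3) (0,4) (2,0) [ray(1,1) blocked at (4,2)]
  WN@(3,3): attacks (4,5) (5,4) (2,5) (1,4) (4,1) (5,2) (2,1) (1,2)
W attacks (0,0): no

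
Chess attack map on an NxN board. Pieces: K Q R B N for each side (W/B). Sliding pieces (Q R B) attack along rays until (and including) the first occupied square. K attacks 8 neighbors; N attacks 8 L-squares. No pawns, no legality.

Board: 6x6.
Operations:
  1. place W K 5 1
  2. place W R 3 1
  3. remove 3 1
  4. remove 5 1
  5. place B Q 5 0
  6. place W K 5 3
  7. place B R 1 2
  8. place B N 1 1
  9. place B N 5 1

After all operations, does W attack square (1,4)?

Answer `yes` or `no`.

Op 1: place WK@(5,1)
Op 2: place WR@(3,1)
Op 3: remove (3,1)
Op 4: remove (5,1)
Op 5: place BQ@(5,0)
Op 6: place WK@(5,3)
Op 7: place BR@(1,2)
Op 8: place BN@(1,1)
Op 9: place BN@(5,1)
Per-piece attacks for W:
  WK@(5,3): attacks (5,4) (5,2) (4,3) (4,4) (4,2)
W attacks (1,4): no

Answer: no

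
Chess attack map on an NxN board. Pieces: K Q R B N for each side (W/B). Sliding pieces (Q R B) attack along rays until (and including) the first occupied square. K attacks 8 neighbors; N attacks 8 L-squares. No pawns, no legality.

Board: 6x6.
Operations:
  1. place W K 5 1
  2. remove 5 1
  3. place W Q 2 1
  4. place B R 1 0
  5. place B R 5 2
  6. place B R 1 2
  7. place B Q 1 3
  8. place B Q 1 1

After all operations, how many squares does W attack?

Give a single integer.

Answer: 15

Derivation:
Op 1: place WK@(5,1)
Op 2: remove (5,1)
Op 3: place WQ@(2,1)
Op 4: place BR@(1,0)
Op 5: place BR@(5,2)
Op 6: place BR@(1,2)
Op 7: place BQ@(1,3)
Op 8: place BQ@(1,1)
Per-piece attacks for W:
  WQ@(2,1): attacks (2,2) (2,3) (2,4) (2,5) (2,0) (3,1) (4,1) (5,1) (1,1) (3,2) (4,3) (5,4) (3,0) (1,2) (1,0) [ray(-1,0) blocked at (1,1); ray(-1,1) blocked at (1,2); ray(-1,-1) blocked at (1,0)]
Union (15 distinct): (1,0) (1,1) (1,2) (2,0) (2,2) (2,3) (2,4) (2,5) (3,0) (3,1) (3,2) (4,1) (4,3) (5,1) (5,4)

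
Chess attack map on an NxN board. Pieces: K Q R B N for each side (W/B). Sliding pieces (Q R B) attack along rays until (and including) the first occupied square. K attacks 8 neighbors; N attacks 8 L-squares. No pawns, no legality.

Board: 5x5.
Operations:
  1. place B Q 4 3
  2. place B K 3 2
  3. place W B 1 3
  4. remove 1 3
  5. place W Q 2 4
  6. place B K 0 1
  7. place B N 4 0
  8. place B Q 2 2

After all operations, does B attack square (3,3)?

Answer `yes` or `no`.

Op 1: place BQ@(4,3)
Op 2: place BK@(3,2)
Op 3: place WB@(1,3)
Op 4: remove (1,3)
Op 5: place WQ@(2,4)
Op 6: place BK@(0,1)
Op 7: place BN@(4,0)
Op 8: place BQ@(2,2)
Per-piece attacks for B:
  BK@(0,1): attacks (0,2) (0,0) (1,1) (1,2) (1,0)
  BQ@(2,2): attacks (2,3) (2,4) (2,1) (2,0) (3,2) (1,2) (0,2) (3,3) (4,4) (3,1) (4,0) (1,3) (0,4) (1,1) (0,0) [ray(0,1) blocked at (2,4); ray(1,0) blocked at (3,2); ray(1,-1) blocked at (4,0)]
  BK@(3,2): attacks (3,3) (3,1) (4,2) (2,2) (4,3) (4,1) (2,3) (2,1)
  BN@(4,0): attacks (3,2) (2,1)
  BQ@(4,3): attacks (4,4) (4,2) (4,1) (4,0) (3,3) (2,3) (1,3) (0,3) (3,4) (3,2) [ray(0,-1) blocked at (4,0); ray(-1,-1) blocked at (3,2)]
B attacks (3,3): yes

Answer: yes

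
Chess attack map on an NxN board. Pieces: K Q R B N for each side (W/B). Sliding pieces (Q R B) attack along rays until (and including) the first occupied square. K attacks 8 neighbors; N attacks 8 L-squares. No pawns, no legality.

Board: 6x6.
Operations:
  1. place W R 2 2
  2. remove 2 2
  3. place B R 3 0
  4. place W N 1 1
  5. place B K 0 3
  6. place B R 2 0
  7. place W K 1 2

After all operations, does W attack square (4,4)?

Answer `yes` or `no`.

Op 1: place WR@(2,2)
Op 2: remove (2,2)
Op 3: place BR@(3,0)
Op 4: place WN@(1,1)
Op 5: place BK@(0,3)
Op 6: place BR@(2,0)
Op 7: place WK@(1,2)
Per-piece attacks for W:
  WN@(1,1): attacks (2,3) (3,2) (0,3) (3,0)
  WK@(1,2): attacks (1,3) (1,1) (2,2) (0,2) (2,3) (2,1) (0,3) (0,1)
W attacks (4,4): no

Answer: no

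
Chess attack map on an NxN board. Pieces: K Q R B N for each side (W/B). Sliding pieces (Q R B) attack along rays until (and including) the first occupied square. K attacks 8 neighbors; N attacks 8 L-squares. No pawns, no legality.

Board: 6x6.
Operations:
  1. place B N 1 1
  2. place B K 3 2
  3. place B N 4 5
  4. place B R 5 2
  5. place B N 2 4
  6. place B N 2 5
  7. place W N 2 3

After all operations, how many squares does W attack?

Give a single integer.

Answer: 8

Derivation:
Op 1: place BN@(1,1)
Op 2: place BK@(3,2)
Op 3: place BN@(4,5)
Op 4: place BR@(5,2)
Op 5: place BN@(2,4)
Op 6: place BN@(2,5)
Op 7: place WN@(2,3)
Per-piece attacks for W:
  WN@(2,3): attacks (3,5) (4,4) (1,5) (0,4) (3,1) (4,2) (1,1) (0,2)
Union (8 distinct): (0,2) (0,4) (1,1) (1,5) (3,1) (3,5) (4,2) (4,4)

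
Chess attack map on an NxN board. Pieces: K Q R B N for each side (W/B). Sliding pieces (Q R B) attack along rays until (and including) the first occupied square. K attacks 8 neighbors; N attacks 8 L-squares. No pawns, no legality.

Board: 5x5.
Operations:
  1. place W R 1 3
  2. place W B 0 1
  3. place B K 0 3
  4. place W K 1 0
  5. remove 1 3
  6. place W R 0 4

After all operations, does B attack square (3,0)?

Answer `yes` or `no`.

Op 1: place WR@(1,3)
Op 2: place WB@(0,1)
Op 3: place BK@(0,3)
Op 4: place WK@(1,0)
Op 5: remove (1,3)
Op 6: place WR@(0,4)
Per-piece attacks for B:
  BK@(0,3): attacks (0,4) (0,2) (1,3) (1,4) (1,2)
B attacks (3,0): no

Answer: no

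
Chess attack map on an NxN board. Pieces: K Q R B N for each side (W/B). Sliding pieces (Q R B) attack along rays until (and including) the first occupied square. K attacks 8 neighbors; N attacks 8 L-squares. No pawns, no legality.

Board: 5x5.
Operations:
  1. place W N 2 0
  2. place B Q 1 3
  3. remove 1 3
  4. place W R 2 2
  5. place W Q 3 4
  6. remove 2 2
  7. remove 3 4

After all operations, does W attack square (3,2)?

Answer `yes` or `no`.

Op 1: place WN@(2,0)
Op 2: place BQ@(1,3)
Op 3: remove (1,3)
Op 4: place WR@(2,2)
Op 5: place WQ@(3,4)
Op 6: remove (2,2)
Op 7: remove (3,4)
Per-piece attacks for W:
  WN@(2,0): attacks (3,2) (4,1) (1,2) (0,1)
W attacks (3,2): yes

Answer: yes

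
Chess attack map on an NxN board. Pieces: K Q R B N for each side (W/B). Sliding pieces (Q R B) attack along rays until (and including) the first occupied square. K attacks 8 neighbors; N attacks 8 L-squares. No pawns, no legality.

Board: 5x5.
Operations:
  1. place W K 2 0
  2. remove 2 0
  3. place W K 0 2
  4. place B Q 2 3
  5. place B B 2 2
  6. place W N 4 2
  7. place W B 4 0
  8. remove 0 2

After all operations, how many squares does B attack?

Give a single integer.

Answer: 18

Derivation:
Op 1: place WK@(2,0)
Op 2: remove (2,0)
Op 3: place WK@(0,2)
Op 4: place BQ@(2,3)
Op 5: place BB@(2,2)
Op 6: place WN@(4,2)
Op 7: place WB@(4,0)
Op 8: remove (0,2)
Per-piece attacks for B:
  BB@(2,2): attacks (3,3) (4,4) (3,1) (4,0) (1,3) (0,4) (1,1) (0,0) [ray(1,-1) blocked at (4,0)]
  BQ@(2,3): attacks (2,4) (2,2) (3,3) (4,3) (1,3) (0,3) (3,4) (3,2) (4,1) (1,4) (1,2) (0,1) [ray(0,-1) blocked at (2,2)]
Union (18 distinct): (0,0) (0,1) (0,3) (0,4) (1,1) (1,2) (1,3) (1,4) (2,2) (2,4) (3,1) (3,2) (3,3) (3,4) (4,0) (4,1) (4,3) (4,4)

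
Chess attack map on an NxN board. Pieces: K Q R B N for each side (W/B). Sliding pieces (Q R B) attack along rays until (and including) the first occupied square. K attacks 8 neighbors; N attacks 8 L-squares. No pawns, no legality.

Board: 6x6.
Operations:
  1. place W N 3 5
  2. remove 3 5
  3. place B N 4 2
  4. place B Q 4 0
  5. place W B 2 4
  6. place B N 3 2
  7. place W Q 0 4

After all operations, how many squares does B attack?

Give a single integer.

Answer: 21

Derivation:
Op 1: place WN@(3,5)
Op 2: remove (3,5)
Op 3: place BN@(4,2)
Op 4: place BQ@(4,0)
Op 5: place WB@(2,4)
Op 6: place BN@(3,2)
Op 7: place WQ@(0,4)
Per-piece attacks for B:
  BN@(3,2): attacks (4,4) (5,3) (2,4) (1,3) (4,0) (5,1) (2,0) (1,1)
  BQ@(4,0): attacks (4,1) (4,2) (5,0) (3,0) (2,0) (1,0) (0,0) (5,1) (3,1) (2,2) (1,3) (0,4) [ray(0,1) blocked at (4,2); ray(-1,1) blocked at (0,4)]
  BN@(4,2): attacks (5,4) (3,4) (2,3) (5,0) (3,0) (2,1)
Union (21 distinct): (0,0) (0,4) (1,0) (1,1) (1,3) (2,0) (2,1) (2,2) (2,3) (2,4) (3,0) (3,1) (3,4) (4,0) (4,1) (4,2) (4,4) (5,0) (5,1) (5,3) (5,4)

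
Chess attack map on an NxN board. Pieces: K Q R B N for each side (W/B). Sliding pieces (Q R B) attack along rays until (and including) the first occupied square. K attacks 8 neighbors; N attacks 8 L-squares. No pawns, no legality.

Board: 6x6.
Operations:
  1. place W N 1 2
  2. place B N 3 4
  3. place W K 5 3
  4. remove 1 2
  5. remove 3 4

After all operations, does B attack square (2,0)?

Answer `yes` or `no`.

Op 1: place WN@(1,2)
Op 2: place BN@(3,4)
Op 3: place WK@(5,3)
Op 4: remove (1,2)
Op 5: remove (3,4)
Per-piece attacks for B:
B attacks (2,0): no

Answer: no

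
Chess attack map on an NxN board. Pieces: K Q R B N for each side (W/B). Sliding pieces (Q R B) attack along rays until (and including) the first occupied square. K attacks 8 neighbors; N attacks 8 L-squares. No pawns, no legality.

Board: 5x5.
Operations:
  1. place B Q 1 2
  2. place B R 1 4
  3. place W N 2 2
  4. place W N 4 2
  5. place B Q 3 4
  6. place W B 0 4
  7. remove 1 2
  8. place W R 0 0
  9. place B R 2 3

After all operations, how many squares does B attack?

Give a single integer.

Op 1: place BQ@(1,2)
Op 2: place BR@(1,4)
Op 3: place WN@(2,2)
Op 4: place WN@(4,2)
Op 5: place BQ@(3,4)
Op 6: place WB@(0,4)
Op 7: remove (1,2)
Op 8: place WR@(0,0)
Op 9: place BR@(2,3)
Per-piece attacks for B:
  BR@(1,4): attacks (1,3) (1,2) (1,1) (1,0) (2,4) (3,4) (0,4) [ray(1,0) blocked at (3,4); ray(-1,0) blocked at (0,4)]
  BR@(2,3): attacks (2,4) (2,2) (3,3) (4,3) (1,3) (0,3) [ray(0,-1) blocked at (2,2)]
  BQ@(3,4): attacks (3,3) (3,2) (3,1) (3,0) (4,4) (2,4) (1,4) (4,3) (2,3) [ray(-1,0) blocked at (1,4); ray(-1,-1) blocked at (2,3)]
Union (17 distinct): (0,3) (0,4) (1,0) (1,1) (1,2) (1,3) (1,4) (2,2) (2,3) (2,4) (3,0) (3,1) (3,2) (3,3) (3,4) (4,3) (4,4)

Answer: 17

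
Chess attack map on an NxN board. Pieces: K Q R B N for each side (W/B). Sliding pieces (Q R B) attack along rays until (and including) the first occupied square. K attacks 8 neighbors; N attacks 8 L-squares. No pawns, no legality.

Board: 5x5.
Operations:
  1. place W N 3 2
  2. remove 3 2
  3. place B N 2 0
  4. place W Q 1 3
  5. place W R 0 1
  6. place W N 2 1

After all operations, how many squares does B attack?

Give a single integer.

Op 1: place WN@(3,2)
Op 2: remove (3,2)
Op 3: place BN@(2,0)
Op 4: place WQ@(1,3)
Op 5: place WR@(0,1)
Op 6: place WN@(2,1)
Per-piece attacks for B:
  BN@(2,0): attacks (3,2) (4,1) (1,2) (0,1)
Union (4 distinct): (0,1) (1,2) (3,2) (4,1)

Answer: 4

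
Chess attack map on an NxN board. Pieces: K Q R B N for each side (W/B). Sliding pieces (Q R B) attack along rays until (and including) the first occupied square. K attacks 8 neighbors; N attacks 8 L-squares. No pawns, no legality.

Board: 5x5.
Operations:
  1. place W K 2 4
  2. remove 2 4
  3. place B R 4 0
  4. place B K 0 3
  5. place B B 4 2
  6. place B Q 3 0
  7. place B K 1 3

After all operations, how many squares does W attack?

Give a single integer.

Op 1: place WK@(2,4)
Op 2: remove (2,4)
Op 3: place BR@(4,0)
Op 4: place BK@(0,3)
Op 5: place BB@(4,2)
Op 6: place BQ@(3,0)
Op 7: place BK@(1,3)
Per-piece attacks for W:
Union (0 distinct): (none)

Answer: 0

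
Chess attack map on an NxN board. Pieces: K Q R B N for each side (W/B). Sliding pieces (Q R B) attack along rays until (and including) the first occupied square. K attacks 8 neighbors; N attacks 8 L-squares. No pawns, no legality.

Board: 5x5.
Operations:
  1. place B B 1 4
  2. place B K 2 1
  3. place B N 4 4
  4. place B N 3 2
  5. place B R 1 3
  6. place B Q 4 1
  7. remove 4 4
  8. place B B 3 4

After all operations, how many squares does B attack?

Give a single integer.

Answer: 20

Derivation:
Op 1: place BB@(1,4)
Op 2: place BK@(2,1)
Op 3: place BN@(4,4)
Op 4: place BN@(3,2)
Op 5: place BR@(1,3)
Op 6: place BQ@(4,1)
Op 7: remove (4,4)
Op 8: place BB@(3,4)
Per-piece attacks for B:
  BR@(1,3): attacks (1,4) (1,2) (1,1) (1,0) (2,3) (3,3) (4,3) (0,3) [ray(0,1) blocked at (1,4)]
  BB@(1,4): attacks (2,3) (3,2) (0,3) [ray(1,-1) blocked at (3,2)]
  BK@(2,1): attacks (2,2) (2,0) (3,1) (1,1) (3,2) (3,0) (1,2) (1,0)
  BN@(3,2): attacks (4,4) (2,4) (1,3) (4,0) (2,0) (1,1)
  BB@(3,4): attacks (4,3) (2,3) (1,2) (0,1)
  BQ@(4,1): attacks (4,2) (4,3) (4,4) (4,0) (3,1) (2,1) (3,2) (3,0) [ray(-1,0) blocked at (2,1); ray(-1,1) blocked at (3,2)]
Union (20 distinct): (0,1) (0,3) (1,0) (1,1) (1,2) (1,3) (1,4) (2,0) (2,1) (2,2) (2,3) (2,4) (3,0) (3,1) (3,2) (3,3) (4,0) (4,2) (4,3) (4,4)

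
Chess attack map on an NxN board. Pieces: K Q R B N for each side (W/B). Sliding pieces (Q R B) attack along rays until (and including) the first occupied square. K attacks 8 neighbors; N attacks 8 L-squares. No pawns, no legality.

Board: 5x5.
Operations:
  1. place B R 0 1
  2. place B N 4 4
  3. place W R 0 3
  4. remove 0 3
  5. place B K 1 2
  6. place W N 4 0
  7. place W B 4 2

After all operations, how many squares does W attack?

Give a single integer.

Answer: 6

Derivation:
Op 1: place BR@(0,1)
Op 2: place BN@(4,4)
Op 3: place WR@(0,3)
Op 4: remove (0,3)
Op 5: place BK@(1,2)
Op 6: place WN@(4,0)
Op 7: place WB@(4,2)
Per-piece attacks for W:
  WN@(4,0): attacks (3,2) (2,1)
  WB@(4,2): attacks (3,3) (2,4) (3,1) (2,0)
Union (6 distinct): (2,0) (2,1) (2,4) (3,1) (3,2) (3,3)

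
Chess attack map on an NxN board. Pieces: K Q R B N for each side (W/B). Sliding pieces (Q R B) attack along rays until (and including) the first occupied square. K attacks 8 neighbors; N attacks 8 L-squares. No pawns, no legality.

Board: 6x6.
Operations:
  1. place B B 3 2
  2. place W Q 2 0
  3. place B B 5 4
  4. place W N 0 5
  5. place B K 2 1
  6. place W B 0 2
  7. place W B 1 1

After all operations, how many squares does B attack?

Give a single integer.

Answer: 17

Derivation:
Op 1: place BB@(3,2)
Op 2: place WQ@(2,0)
Op 3: place BB@(5,4)
Op 4: place WN@(0,5)
Op 5: place BK@(2,1)
Op 6: place WB@(0,2)
Op 7: place WB@(1,1)
Per-piece attacks for B:
  BK@(2,1): attacks (2,2) (2,0) (3,1) (1,1) (3,2) (3,0) (1,2) (1,0)
  BB@(3,2): attacks (4,3) (5,4) (4,1) (5,0) (2,3) (1,4) (0,5) (2,1) [ray(1,1) blocked at (5,4); ray(-1,1) blocked at (0,5); ray(-1,-1) blocked at (2,1)]
  BB@(5,4): attacks (4,5) (4,3) (3,2) [ray(-1,-1) blocked at (3,2)]
Union (17 distinct): (0,5) (1,0) (1,1) (1,2) (1,4) (2,0) (2,1) (2,2) (2,3) (3,0) (3,1) (3,2) (4,1) (4,3) (4,5) (5,0) (5,4)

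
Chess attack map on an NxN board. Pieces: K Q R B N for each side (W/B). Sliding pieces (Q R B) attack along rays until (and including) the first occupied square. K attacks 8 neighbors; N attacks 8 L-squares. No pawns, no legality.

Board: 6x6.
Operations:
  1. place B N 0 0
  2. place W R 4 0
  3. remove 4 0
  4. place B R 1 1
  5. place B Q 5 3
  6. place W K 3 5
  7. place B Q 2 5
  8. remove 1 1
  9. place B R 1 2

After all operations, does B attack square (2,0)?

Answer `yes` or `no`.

Op 1: place BN@(0,0)
Op 2: place WR@(4,0)
Op 3: remove (4,0)
Op 4: place BR@(1,1)
Op 5: place BQ@(5,3)
Op 6: place WK@(3,5)
Op 7: place BQ@(2,5)
Op 8: remove (1,1)
Op 9: place BR@(1,2)
Per-piece attacks for B:
  BN@(0,0): attacks (1,2) (2,1)
  BR@(1,2): attacks (1,3) (1,4) (1,5) (1,1) (1,0) (2,2) (3,2) (4,2) (5,2) (0,2)
  BQ@(2,5): attacks (2,4) (2,3) (2,2) (2,1) (2,0) (3,5) (1,5) (0,5) (3,4) (4,3) (5,2) (1,4) (0,3) [ray(1,0) blocked at (3,5)]
  BQ@(5,3): attacks (5,4) (5,5) (5,2) (5,1) (5,0) (4,3) (3,3) (2,3) (1,3) (0,3) (4,4) (3,5) (4,2) (3,1) (2,0) [ray(-1,1) blocked at (3,5)]
B attacks (2,0): yes

Answer: yes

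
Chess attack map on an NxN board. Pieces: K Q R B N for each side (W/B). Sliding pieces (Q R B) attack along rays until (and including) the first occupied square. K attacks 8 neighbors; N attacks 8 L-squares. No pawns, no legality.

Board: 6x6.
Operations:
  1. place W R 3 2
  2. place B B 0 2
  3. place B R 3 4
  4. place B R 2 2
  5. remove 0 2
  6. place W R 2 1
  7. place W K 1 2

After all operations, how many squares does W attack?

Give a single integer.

Op 1: place WR@(3,2)
Op 2: place BB@(0,2)
Op 3: place BR@(3,4)
Op 4: place BR@(2,2)
Op 5: remove (0,2)
Op 6: place WR@(2,1)
Op 7: place WK@(1,2)
Per-piece attacks for W:
  WK@(1,2): attacks (1,3) (1,1) (2,2) (0,2) (2,3) (2,1) (0,3) (0,1)
  WR@(2,1): attacks (2,2) (2,0) (3,1) (4,1) (5,1) (1,1) (0,1) [ray(0,1) blocked at (2,2)]
  WR@(3,2): attacks (3,3) (3,4) (3,1) (3,0) (4,2) (5,2) (2,2) [ray(0,1) blocked at (3,4); ray(-1,0) blocked at (2,2)]
Union (17 distinct): (0,1) (0,2) (0,3) (1,1) (1,3) (2,0) (2,1) (2,2) (2,3) (3,0) (3,1) (3,3) (3,4) (4,1) (4,2) (5,1) (5,2)

Answer: 17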